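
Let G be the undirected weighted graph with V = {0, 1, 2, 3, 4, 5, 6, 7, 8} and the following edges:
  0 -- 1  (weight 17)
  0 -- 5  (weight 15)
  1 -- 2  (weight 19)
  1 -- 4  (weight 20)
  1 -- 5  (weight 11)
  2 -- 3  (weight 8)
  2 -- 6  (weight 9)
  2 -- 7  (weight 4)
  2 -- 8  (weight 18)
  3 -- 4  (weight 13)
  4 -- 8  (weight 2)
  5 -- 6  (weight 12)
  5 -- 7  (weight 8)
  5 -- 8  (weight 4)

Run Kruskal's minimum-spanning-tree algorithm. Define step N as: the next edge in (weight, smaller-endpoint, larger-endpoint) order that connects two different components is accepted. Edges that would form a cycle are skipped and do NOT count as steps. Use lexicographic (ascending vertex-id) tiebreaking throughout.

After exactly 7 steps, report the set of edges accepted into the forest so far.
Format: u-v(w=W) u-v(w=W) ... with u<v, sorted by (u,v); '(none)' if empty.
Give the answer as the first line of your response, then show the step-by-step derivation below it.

1-5(w=11) 2-3(w=8) 2-6(w=9) 2-7(w=4) 4-8(w=2) 5-7(w=8) 5-8(w=4)

step 1: add edge 4-8 (w=2); MST = {4-8(w=2)}
step 2: add edge 2-7 (w=4); MST = {2-7(w=4) 4-8(w=2)}
step 3: add edge 5-8 (w=4); MST = {2-7(w=4) 4-8(w=2) 5-8(w=4)}
step 4: add edge 2-3 (w=8); MST = {2-3(w=8) 2-7(w=4) 4-8(w=2) 5-8(w=4)}
step 5: add edge 5-7 (w=8); MST = {2-3(w=8) 2-7(w=4) 4-8(w=2) 5-7(w=8) 5-8(w=4)}
step 6: add edge 2-6 (w=9); MST = {2-3(w=8) 2-6(w=9) 2-7(w=4) 4-8(w=2) 5-7(w=8) 5-8(w=4)}
step 7: add edge 1-5 (w=11); MST = {1-5(w=11) 2-3(w=8) 2-6(w=9) 2-7(w=4) 4-8(w=2) 5-7(w=8) 5-8(w=4)}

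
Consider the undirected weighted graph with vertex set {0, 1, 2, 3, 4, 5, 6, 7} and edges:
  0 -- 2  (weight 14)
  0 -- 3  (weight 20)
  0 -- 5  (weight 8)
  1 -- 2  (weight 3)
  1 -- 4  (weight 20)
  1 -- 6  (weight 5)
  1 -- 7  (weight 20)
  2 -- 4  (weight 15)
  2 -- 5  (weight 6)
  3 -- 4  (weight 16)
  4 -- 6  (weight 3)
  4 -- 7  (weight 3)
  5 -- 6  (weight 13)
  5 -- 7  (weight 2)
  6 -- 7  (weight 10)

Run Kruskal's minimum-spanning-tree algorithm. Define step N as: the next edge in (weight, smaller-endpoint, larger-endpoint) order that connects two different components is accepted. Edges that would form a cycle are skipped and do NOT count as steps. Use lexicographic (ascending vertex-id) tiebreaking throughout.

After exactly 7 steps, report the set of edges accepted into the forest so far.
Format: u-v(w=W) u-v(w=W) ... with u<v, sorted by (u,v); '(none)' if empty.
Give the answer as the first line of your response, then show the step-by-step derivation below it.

0-5(w=8) 1-2(w=3) 1-6(w=5) 3-4(w=16) 4-6(w=3) 4-7(w=3) 5-7(w=2)

step 1: add edge 5-7 (w=2); MST = {5-7(w=2)}
step 2: add edge 1-2 (w=3); MST = {1-2(w=3) 5-7(w=2)}
step 3: add edge 4-6 (w=3); MST = {1-2(w=3) 4-6(w=3) 5-7(w=2)}
step 4: add edge 4-7 (w=3); MST = {1-2(w=3) 4-6(w=3) 4-7(w=3) 5-7(w=2)}
step 5: add edge 1-6 (w=5); MST = {1-2(w=3) 1-6(w=5) 4-6(w=3) 4-7(w=3) 5-7(w=2)}
step 6: add edge 0-5 (w=8); MST = {0-5(w=8) 1-2(w=3) 1-6(w=5) 4-6(w=3) 4-7(w=3) 5-7(w=2)}
step 7: add edge 3-4 (w=16); MST = {0-5(w=8) 1-2(w=3) 1-6(w=5) 3-4(w=16) 4-6(w=3) 4-7(w=3) 5-7(w=2)}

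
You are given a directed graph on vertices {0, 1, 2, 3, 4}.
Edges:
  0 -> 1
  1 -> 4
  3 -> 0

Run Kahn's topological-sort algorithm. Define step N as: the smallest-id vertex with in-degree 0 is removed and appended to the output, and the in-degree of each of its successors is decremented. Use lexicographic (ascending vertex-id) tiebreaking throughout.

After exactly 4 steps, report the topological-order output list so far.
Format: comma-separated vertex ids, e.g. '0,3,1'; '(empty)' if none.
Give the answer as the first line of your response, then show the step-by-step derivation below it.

2,3,0,1

step 1: output 2; order=[2]; indeg=(1,1,0,0,1)
step 2: output 3; order=[2,3]; indeg=(0,1,0,0,1)
step 3: output 0; order=[2,3,0]; indeg=(0,0,0,0,1)
step 4: output 1; order=[2,3,0,1]; indeg=(0,0,0,0,0)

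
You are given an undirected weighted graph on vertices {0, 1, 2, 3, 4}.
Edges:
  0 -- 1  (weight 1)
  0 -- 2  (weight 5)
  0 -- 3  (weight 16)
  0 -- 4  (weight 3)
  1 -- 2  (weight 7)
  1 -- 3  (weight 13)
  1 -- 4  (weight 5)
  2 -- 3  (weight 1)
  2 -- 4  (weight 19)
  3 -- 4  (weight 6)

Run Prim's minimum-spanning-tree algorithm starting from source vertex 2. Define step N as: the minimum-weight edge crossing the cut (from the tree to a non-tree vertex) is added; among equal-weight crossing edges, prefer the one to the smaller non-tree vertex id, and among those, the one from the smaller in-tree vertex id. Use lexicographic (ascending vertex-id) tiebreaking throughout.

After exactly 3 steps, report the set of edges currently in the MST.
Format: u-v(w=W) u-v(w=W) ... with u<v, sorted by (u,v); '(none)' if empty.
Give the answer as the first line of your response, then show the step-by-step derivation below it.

0-1(w=1) 0-2(w=5) 2-3(w=1)

step 1: add edge 2-3 (w=1); MST = {2-3(w=1)}
step 2: add edge 0-2 (w=5); MST = {0-2(w=5) 2-3(w=1)}
step 3: add edge 0-1 (w=1); MST = {0-1(w=1) 0-2(w=5) 2-3(w=1)}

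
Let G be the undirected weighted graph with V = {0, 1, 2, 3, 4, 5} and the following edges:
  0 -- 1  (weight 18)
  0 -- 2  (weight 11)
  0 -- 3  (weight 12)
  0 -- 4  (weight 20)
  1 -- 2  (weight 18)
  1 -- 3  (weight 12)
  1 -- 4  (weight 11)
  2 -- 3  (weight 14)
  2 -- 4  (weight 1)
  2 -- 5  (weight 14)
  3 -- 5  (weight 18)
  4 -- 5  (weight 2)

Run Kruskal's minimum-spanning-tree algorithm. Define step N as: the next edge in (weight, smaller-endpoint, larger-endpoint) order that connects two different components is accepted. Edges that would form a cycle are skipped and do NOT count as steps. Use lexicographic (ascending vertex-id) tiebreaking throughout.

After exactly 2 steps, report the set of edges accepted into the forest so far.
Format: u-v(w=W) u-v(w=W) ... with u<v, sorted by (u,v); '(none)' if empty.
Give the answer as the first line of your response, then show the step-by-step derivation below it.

2-4(w=1) 4-5(w=2)

step 1: add edge 2-4 (w=1); MST = {2-4(w=1)}
step 2: add edge 4-5 (w=2); MST = {2-4(w=1) 4-5(w=2)}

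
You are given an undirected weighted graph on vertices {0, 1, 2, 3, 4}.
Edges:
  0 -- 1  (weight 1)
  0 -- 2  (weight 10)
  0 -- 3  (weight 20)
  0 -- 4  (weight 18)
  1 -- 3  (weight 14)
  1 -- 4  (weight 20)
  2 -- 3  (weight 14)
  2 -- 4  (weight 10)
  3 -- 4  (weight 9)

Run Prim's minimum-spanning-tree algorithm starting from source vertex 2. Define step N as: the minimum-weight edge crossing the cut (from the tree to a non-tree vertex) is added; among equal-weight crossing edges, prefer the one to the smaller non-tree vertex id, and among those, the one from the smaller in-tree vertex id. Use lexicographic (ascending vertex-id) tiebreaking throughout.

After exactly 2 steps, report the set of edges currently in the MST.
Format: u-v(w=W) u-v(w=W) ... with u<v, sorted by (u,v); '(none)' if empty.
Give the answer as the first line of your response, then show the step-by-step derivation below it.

0-1(w=1) 0-2(w=10)

step 1: add edge 0-2 (w=10); MST = {0-2(w=10)}
step 2: add edge 0-1 (w=1); MST = {0-1(w=1) 0-2(w=10)}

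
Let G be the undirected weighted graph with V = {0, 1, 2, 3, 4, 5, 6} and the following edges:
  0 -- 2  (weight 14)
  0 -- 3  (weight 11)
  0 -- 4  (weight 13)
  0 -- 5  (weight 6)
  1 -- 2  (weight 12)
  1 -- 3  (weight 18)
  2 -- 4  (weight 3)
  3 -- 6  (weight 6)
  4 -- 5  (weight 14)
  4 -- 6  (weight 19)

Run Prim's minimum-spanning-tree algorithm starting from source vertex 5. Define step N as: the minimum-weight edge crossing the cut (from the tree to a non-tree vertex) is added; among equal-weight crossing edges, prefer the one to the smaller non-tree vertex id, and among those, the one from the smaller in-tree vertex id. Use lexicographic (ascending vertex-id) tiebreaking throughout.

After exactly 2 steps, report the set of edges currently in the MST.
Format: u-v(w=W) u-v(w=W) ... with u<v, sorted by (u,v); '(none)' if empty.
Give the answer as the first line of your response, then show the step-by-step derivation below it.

0-3(w=11) 0-5(w=6)

step 1: add edge 0-5 (w=6); MST = {0-5(w=6)}
step 2: add edge 0-3 (w=11); MST = {0-3(w=11) 0-5(w=6)}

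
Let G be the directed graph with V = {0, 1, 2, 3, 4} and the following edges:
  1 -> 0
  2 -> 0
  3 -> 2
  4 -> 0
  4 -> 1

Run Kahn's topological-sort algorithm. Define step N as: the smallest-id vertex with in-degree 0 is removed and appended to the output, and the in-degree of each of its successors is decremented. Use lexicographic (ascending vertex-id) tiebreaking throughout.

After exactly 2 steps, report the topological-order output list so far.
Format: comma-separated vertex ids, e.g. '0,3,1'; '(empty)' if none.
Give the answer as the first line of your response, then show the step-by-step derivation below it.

3,2

step 1: output 3; order=[3]; indeg=(3,1,0,0,0)
step 2: output 2; order=[3,2]; indeg=(2,1,0,0,0)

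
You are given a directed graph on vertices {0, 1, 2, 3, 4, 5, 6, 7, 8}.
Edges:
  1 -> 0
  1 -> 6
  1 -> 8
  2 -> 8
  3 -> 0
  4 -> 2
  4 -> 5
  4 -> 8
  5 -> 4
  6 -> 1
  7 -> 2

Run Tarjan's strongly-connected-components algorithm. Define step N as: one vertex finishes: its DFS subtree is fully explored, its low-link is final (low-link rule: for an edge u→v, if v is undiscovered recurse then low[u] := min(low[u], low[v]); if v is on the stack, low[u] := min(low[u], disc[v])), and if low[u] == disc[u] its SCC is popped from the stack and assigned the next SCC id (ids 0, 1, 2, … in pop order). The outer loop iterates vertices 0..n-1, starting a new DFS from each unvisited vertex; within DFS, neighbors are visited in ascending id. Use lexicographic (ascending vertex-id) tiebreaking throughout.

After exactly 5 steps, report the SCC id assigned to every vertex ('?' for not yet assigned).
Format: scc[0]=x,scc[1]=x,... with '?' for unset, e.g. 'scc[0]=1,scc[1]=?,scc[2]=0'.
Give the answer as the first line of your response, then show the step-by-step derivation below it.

scc[0]=0,scc[1]=2,scc[2]=3,scc[3]=?,scc[4]=?,scc[5]=?,scc[6]=2,scc[7]=?,scc[8]=1

step 1: low=(low[0]=0,low[1]=?,low[2]=?,low[3]=?,low[4]=?,low[5]=?,low[6]=?,low[7]=?,low[8]=?); scc=(scc[0]=0,scc[1]=?,scc[2]=?,scc[3]=?,scc[4]=?,scc[5]=?,scc[6]=?,scc[7]=?,scc[8]=?)
step 2: low=(low[0]=0,low[1]=1,low[2]=?,low[3]=?,low[4]=?,low[5]=?,low[6]=1,low[7]=?,low[8]=?); scc=(scc[0]=0,scc[1]=?,scc[2]=?,scc[3]=?,scc[4]=?,scc[5]=?,scc[6]=?,scc[7]=?,scc[8]=?)
step 3: low=(low[0]=0,low[1]=1,low[2]=?,low[3]=?,low[4]=?,low[5]=?,low[6]=1,low[7]=?,low[8]=3); scc=(scc[0]=0,scc[1]=?,scc[2]=?,scc[3]=?,scc[4]=?,scc[5]=?,scc[6]=?,scc[7]=?,scc[8]=1)
step 4: low=(low[0]=0,low[1]=1,low[2]=?,low[3]=?,low[4]=?,low[5]=?,low[6]=1,low[7]=?,low[8]=3); scc=(scc[0]=0,scc[1]=2,scc[2]=?,scc[3]=?,scc[4]=?,scc[5]=?,scc[6]=2,scc[7]=?,scc[8]=1)
step 5: low=(low[0]=0,low[1]=1,low[2]=4,low[3]=?,low[4]=?,low[5]=?,low[6]=1,low[7]=?,low[8]=3); scc=(scc[0]=0,scc[1]=2,scc[2]=3,scc[3]=?,scc[4]=?,scc[5]=?,scc[6]=2,scc[7]=?,scc[8]=1)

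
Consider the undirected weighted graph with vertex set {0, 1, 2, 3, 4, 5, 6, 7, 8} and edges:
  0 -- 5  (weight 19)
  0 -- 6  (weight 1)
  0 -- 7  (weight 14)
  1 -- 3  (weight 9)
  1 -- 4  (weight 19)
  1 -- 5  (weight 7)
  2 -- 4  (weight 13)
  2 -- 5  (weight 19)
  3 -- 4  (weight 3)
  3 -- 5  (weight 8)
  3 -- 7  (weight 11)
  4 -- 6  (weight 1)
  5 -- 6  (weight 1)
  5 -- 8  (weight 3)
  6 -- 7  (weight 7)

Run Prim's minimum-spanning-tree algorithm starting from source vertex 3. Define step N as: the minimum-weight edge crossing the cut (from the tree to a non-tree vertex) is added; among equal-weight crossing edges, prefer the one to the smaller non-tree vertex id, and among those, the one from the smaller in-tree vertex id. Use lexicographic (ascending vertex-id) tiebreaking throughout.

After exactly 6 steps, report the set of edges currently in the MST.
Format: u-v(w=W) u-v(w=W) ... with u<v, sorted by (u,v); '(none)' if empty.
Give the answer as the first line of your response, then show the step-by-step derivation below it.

0-6(w=1) 1-5(w=7) 3-4(w=3) 4-6(w=1) 5-6(w=1) 5-8(w=3)

step 1: add edge 3-4 (w=3); MST = {3-4(w=3)}
step 2: add edge 4-6 (w=1); MST = {3-4(w=3) 4-6(w=1)}
step 3: add edge 0-6 (w=1); MST = {0-6(w=1) 3-4(w=3) 4-6(w=1)}
step 4: add edge 5-6 (w=1); MST = {0-6(w=1) 3-4(w=3) 4-6(w=1) 5-6(w=1)}
step 5: add edge 5-8 (w=3); MST = {0-6(w=1) 3-4(w=3) 4-6(w=1) 5-6(w=1) 5-8(w=3)}
step 6: add edge 1-5 (w=7); MST = {0-6(w=1) 1-5(w=7) 3-4(w=3) 4-6(w=1) 5-6(w=1) 5-8(w=3)}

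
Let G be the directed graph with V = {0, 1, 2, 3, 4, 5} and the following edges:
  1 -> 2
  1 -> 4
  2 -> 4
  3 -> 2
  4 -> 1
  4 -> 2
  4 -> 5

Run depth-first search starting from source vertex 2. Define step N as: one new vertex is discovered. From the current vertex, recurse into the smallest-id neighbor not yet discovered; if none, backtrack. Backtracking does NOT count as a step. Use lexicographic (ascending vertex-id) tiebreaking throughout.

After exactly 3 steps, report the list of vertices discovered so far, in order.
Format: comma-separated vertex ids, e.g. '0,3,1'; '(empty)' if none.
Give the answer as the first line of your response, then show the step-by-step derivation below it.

2,4,1

step 1: discover 2; path=2; order=2
step 2: discover 4; path=2>4; order=2,4
step 3: discover 1; path=2>4>1; order=2,4,1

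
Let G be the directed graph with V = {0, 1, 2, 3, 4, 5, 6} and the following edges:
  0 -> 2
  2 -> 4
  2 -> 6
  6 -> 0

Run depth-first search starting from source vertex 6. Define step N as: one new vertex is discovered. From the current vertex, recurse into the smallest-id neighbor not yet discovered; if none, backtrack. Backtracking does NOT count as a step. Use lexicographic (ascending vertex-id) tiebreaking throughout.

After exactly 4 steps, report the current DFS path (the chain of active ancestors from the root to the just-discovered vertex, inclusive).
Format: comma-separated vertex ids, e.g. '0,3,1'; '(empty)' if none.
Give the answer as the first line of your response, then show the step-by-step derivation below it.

6,0,2,4

step 1: discover 6; path=6; order=6
step 2: discover 0; path=6>0; order=6,0
step 3: discover 2; path=6>0>2; order=6,0,2
step 4: discover 4; path=6>0>2>4; order=6,0,2,4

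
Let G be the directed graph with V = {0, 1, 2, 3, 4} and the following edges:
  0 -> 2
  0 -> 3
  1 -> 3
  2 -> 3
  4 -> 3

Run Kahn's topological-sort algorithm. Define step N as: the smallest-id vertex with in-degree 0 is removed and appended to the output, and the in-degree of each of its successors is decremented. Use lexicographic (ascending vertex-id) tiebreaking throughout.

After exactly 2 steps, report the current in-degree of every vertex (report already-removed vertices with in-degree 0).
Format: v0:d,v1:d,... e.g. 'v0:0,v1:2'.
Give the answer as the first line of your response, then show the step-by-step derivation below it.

v0:0,v1:0,v2:0,v3:2,v4:0

step 1: output 0; order=[0]; indeg=(0,0,0,3,0)
step 2: output 1; order=[0,1]; indeg=(0,0,0,2,0)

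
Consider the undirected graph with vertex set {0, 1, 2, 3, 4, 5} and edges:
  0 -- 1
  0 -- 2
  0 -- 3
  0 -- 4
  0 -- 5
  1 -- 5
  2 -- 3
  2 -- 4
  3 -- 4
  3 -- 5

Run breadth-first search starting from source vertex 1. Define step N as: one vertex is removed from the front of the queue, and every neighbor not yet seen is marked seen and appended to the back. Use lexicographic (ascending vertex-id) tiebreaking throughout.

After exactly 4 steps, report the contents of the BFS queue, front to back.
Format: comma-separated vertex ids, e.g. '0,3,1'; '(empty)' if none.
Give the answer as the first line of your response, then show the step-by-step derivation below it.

3,4

step 1: dequeue 1; queue=[0,5]; order=1
step 2: dequeue 0; queue=[5,2,3,4]; order=1,0
step 3: dequeue 5; queue=[2,3,4]; order=1,0,5
step 4: dequeue 2; queue=[3,4]; order=1,0,5,2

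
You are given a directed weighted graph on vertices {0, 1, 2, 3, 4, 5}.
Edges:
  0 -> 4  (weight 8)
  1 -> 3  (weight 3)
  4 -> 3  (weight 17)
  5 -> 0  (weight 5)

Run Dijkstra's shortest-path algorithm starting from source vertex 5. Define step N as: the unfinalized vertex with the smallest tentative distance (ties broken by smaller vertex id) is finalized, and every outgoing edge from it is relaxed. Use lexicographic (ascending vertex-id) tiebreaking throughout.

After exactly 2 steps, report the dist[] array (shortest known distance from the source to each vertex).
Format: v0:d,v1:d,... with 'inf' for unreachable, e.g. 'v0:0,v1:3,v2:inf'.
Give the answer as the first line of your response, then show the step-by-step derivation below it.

v0:5,v1:inf,v2:inf,v3:inf,v4:13,v5:0

step 1: dist = v0:5,v1:inf,v2:inf,v3:inf,v4:inf,v5:0
step 2: dist = v0:5,v1:inf,v2:inf,v3:inf,v4:13,v5:0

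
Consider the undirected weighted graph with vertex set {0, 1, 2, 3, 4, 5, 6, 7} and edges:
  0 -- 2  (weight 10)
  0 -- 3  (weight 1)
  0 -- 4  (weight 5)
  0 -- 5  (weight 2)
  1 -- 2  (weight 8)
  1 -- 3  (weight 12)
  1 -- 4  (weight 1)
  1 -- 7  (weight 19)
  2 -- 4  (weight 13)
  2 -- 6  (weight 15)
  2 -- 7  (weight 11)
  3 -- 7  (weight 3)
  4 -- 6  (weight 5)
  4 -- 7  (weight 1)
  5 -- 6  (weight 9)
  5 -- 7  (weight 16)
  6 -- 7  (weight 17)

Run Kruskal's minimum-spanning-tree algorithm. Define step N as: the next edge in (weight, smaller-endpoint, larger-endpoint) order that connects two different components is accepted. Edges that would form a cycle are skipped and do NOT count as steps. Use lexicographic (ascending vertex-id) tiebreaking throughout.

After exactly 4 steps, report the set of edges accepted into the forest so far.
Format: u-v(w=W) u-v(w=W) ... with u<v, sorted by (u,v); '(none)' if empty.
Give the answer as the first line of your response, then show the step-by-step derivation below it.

0-3(w=1) 0-5(w=2) 1-4(w=1) 4-7(w=1)

step 1: add edge 0-3 (w=1); MST = {0-3(w=1)}
step 2: add edge 1-4 (w=1); MST = {0-3(w=1) 1-4(w=1)}
step 3: add edge 4-7 (w=1); MST = {0-3(w=1) 1-4(w=1) 4-7(w=1)}
step 4: add edge 0-5 (w=2); MST = {0-3(w=1) 0-5(w=2) 1-4(w=1) 4-7(w=1)}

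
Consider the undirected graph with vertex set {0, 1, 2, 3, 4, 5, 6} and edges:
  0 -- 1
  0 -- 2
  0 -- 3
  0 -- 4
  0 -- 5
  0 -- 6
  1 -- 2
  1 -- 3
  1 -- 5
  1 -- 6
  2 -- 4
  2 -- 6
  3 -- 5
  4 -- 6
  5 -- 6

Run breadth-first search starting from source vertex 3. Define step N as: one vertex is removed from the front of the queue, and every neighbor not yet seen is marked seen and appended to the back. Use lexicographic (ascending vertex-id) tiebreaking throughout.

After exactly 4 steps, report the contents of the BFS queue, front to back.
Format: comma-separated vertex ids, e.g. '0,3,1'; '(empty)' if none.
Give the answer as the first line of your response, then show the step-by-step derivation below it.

2,4,6

step 1: dequeue 3; queue=[0,1,5]; order=3
step 2: dequeue 0; queue=[1,5,2,4,6]; order=3,0
step 3: dequeue 1; queue=[5,2,4,6]; order=3,0,1
step 4: dequeue 5; queue=[2,4,6]; order=3,0,1,5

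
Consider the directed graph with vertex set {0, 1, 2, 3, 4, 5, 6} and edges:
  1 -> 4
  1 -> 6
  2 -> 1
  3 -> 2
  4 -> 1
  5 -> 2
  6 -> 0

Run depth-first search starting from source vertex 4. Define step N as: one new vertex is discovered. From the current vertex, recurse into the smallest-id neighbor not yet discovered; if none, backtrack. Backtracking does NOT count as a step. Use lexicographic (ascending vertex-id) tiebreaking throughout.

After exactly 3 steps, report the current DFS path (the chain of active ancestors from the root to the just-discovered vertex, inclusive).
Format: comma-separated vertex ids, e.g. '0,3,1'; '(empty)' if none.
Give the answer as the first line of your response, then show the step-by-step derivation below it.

4,1,6

step 1: discover 4; path=4; order=4
step 2: discover 1; path=4>1; order=4,1
step 3: discover 6; path=4>1>6; order=4,1,6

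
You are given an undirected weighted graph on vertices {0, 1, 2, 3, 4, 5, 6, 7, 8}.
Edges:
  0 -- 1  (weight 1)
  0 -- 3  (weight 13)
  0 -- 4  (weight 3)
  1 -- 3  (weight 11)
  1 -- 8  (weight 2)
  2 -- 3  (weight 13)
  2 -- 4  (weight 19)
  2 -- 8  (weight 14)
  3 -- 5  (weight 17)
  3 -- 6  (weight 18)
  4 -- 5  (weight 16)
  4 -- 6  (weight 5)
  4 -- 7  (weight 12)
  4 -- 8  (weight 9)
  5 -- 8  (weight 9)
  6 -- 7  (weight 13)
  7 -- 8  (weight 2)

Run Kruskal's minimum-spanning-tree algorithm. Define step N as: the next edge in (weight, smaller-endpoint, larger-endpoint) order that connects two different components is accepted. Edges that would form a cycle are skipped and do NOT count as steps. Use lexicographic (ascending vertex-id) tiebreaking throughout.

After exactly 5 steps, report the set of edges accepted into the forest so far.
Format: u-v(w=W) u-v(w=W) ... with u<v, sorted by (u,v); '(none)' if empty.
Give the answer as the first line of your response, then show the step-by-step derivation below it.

0-1(w=1) 0-4(w=3) 1-8(w=2) 4-6(w=5) 7-8(w=2)

step 1: add edge 0-1 (w=1); MST = {0-1(w=1)}
step 2: add edge 1-8 (w=2); MST = {0-1(w=1) 1-8(w=2)}
step 3: add edge 7-8 (w=2); MST = {0-1(w=1) 1-8(w=2) 7-8(w=2)}
step 4: add edge 0-4 (w=3); MST = {0-1(w=1) 0-4(w=3) 1-8(w=2) 7-8(w=2)}
step 5: add edge 4-6 (w=5); MST = {0-1(w=1) 0-4(w=3) 1-8(w=2) 4-6(w=5) 7-8(w=2)}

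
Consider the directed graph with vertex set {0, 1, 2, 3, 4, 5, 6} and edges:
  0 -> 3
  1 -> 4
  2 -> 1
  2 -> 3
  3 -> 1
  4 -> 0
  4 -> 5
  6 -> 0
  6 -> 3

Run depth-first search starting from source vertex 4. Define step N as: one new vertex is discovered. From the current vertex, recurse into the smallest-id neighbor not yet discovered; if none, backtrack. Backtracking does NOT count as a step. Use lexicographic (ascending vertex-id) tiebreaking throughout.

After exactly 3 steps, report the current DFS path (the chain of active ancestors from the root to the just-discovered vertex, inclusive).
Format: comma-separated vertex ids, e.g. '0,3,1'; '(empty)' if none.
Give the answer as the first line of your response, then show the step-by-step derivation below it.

4,0,3

step 1: discover 4; path=4; order=4
step 2: discover 0; path=4>0; order=4,0
step 3: discover 3; path=4>0>3; order=4,0,3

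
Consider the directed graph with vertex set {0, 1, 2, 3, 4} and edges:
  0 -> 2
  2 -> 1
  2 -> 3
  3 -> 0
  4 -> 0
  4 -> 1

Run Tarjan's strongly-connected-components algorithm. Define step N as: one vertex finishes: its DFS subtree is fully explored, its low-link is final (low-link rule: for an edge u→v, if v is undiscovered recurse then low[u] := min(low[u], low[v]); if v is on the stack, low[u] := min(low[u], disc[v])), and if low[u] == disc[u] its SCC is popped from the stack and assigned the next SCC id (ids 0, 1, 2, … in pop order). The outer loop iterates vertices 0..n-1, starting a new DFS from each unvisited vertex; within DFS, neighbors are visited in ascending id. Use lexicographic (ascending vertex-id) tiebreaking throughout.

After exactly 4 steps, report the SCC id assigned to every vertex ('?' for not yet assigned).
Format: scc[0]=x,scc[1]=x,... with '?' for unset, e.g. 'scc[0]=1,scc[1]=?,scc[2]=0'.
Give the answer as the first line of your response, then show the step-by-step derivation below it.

scc[0]=1,scc[1]=0,scc[2]=1,scc[3]=1,scc[4]=?

step 1: low=(low[0]=0,low[1]=2,low[2]=1,low[3]=?,low[4]=?); scc=(scc[0]=?,scc[1]=0,scc[2]=?,scc[3]=?,scc[4]=?)
step 2: low=(low[0]=0,low[1]=2,low[2]=1,low[3]=0,low[4]=?); scc=(scc[0]=?,scc[1]=0,scc[2]=?,scc[3]=?,scc[4]=?)
step 3: low=(low[0]=0,low[1]=2,low[2]=0,low[3]=0,low[4]=?); scc=(scc[0]=?,scc[1]=0,scc[2]=?,scc[3]=?,scc[4]=?)
step 4: low=(low[0]=0,low[1]=2,low[2]=0,low[3]=0,low[4]=?); scc=(scc[0]=1,scc[1]=0,scc[2]=1,scc[3]=1,scc[4]=?)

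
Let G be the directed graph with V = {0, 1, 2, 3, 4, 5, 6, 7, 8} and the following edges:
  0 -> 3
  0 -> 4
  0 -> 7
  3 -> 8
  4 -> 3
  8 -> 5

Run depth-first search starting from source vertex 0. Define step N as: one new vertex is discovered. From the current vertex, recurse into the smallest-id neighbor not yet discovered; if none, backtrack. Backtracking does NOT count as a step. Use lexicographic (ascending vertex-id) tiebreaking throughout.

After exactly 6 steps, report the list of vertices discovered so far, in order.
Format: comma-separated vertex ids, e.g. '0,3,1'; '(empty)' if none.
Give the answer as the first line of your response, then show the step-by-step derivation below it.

0,3,8,5,4,7

step 1: discover 0; path=0; order=0
step 2: discover 3; path=0>3; order=0,3
step 3: discover 8; path=0>3>8; order=0,3,8
step 4: discover 5; path=0>3>8>5; order=0,3,8,5
step 5: discover 4; path=0>4; order=0,3,8,5,4
step 6: discover 7; path=0>7; order=0,3,8,5,4,7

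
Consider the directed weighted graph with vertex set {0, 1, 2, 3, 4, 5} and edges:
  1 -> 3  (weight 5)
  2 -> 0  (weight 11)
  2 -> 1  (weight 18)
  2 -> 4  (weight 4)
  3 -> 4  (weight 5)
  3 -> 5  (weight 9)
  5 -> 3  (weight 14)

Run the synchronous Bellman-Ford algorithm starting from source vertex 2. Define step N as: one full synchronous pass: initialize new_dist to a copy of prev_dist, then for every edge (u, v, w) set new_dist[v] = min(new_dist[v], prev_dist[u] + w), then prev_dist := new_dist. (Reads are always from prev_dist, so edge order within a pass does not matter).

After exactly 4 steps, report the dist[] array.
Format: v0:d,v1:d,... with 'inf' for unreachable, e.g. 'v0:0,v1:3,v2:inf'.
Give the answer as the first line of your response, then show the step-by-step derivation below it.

v0:11,v1:18,v2:0,v3:23,v4:4,v5:32

step 1: dist = v0:11,v1:18,v2:0,v3:inf,v4:4,v5:inf
step 2: dist = v0:11,v1:18,v2:0,v3:23,v4:4,v5:inf
step 3: dist = v0:11,v1:18,v2:0,v3:23,v4:4,v5:32
step 4: dist = v0:11,v1:18,v2:0,v3:23,v4:4,v5:32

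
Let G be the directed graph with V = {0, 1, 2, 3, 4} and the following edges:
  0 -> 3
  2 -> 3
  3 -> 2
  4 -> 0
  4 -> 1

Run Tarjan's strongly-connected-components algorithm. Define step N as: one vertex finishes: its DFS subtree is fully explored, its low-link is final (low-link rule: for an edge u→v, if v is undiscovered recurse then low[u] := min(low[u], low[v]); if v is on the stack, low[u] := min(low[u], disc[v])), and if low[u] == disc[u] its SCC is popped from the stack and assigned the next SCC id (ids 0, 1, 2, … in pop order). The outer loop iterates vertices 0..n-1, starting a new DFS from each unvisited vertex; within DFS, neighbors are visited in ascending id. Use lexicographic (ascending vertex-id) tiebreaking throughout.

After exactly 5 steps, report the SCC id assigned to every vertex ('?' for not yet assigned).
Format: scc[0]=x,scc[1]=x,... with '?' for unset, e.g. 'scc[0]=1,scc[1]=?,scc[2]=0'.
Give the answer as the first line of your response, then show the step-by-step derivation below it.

scc[0]=1,scc[1]=2,scc[2]=0,scc[3]=0,scc[4]=3

step 1: low=(low[0]=0,low[1]=?,low[2]=1,low[3]=1,low[4]=?); scc=(scc[0]=?,scc[1]=?,scc[2]=?,scc[3]=?,scc[4]=?)
step 2: low=(low[0]=0,low[1]=?,low[2]=1,low[3]=1,low[4]=?); scc=(scc[0]=?,scc[1]=?,scc[2]=0,scc[3]=0,scc[4]=?)
step 3: low=(low[0]=0,low[1]=?,low[2]=1,low[3]=1,low[4]=?); scc=(scc[0]=1,scc[1]=?,scc[2]=0,scc[3]=0,scc[4]=?)
step 4: low=(low[0]=0,low[1]=3,low[2]=1,low[3]=1,low[4]=?); scc=(scc[0]=1,scc[1]=2,scc[2]=0,scc[3]=0,scc[4]=?)
step 5: low=(low[0]=0,low[1]=3,low[2]=1,low[3]=1,low[4]=4); scc=(scc[0]=1,scc[1]=2,scc[2]=0,scc[3]=0,scc[4]=3)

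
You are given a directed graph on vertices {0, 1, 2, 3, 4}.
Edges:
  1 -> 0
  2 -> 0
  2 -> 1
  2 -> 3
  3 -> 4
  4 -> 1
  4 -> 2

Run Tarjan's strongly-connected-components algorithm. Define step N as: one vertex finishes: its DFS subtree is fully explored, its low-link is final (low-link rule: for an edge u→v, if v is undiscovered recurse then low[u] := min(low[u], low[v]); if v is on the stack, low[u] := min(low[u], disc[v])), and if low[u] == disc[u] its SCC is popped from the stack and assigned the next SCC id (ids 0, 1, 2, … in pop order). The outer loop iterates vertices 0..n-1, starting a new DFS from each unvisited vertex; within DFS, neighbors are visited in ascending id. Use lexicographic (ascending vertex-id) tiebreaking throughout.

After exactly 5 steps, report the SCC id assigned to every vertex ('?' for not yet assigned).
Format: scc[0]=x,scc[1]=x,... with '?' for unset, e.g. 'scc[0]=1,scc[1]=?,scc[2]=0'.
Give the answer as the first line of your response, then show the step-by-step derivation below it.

scc[0]=0,scc[1]=1,scc[2]=2,scc[3]=2,scc[4]=2

step 1: low=(low[0]=0,low[1]=?,low[2]=?,low[3]=?,low[4]=?); scc=(scc[0]=0,scc[1]=?,scc[2]=?,scc[3]=?,scc[4]=?)
step 2: low=(low[0]=0,low[1]=1,low[2]=?,low[3]=?,low[4]=?); scc=(scc[0]=0,scc[1]=1,scc[2]=?,scc[3]=?,scc[4]=?)
step 3: low=(low[0]=0,low[1]=1,low[2]=2,low[3]=3,low[4]=2); scc=(scc[0]=0,scc[1]=1,scc[2]=?,scc[3]=?,scc[4]=?)
step 4: low=(low[0]=0,low[1]=1,low[2]=2,low[3]=2,low[4]=2); scc=(scc[0]=0,scc[1]=1,scc[2]=?,scc[3]=?,scc[4]=?)
step 5: low=(low[0]=0,low[1]=1,low[2]=2,low[3]=2,low[4]=2); scc=(scc[0]=0,scc[1]=1,scc[2]=2,scc[3]=2,scc[4]=2)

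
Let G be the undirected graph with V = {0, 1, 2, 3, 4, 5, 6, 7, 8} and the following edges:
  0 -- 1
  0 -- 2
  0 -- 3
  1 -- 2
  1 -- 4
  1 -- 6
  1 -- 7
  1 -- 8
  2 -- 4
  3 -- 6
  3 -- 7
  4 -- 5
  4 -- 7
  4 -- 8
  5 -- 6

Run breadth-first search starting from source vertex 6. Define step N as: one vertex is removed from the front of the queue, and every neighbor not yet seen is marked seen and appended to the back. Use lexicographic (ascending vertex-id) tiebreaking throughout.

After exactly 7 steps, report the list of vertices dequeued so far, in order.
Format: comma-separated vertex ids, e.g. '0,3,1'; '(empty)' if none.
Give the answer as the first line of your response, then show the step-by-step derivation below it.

6,1,3,5,0,2,4

step 1: dequeue 6; queue=[1,3,5]; order=6
step 2: dequeue 1; queue=[3,5,0,2,4,7,8]; order=6,1
step 3: dequeue 3; queue=[5,0,2,4,7,8]; order=6,1,3
step 4: dequeue 5; queue=[0,2,4,7,8]; order=6,1,3,5
step 5: dequeue 0; queue=[2,4,7,8]; order=6,1,3,5,0
step 6: dequeue 2; queue=[4,7,8]; order=6,1,3,5,0,2
step 7: dequeue 4; queue=[7,8]; order=6,1,3,5,0,2,4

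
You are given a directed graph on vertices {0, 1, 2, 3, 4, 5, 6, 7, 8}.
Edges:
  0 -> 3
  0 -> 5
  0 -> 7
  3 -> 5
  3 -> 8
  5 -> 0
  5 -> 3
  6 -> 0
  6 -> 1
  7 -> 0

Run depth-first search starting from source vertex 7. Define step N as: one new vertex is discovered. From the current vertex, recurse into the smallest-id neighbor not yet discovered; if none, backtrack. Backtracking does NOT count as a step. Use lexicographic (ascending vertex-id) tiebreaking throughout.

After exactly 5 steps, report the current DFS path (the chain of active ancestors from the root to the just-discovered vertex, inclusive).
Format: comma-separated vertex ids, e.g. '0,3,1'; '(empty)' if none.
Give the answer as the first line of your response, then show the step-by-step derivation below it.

7,0,3,8

step 1: discover 7; path=7; order=7
step 2: discover 0; path=7>0; order=7,0
step 3: discover 3; path=7>0>3; order=7,0,3
step 4: discover 5; path=7>0>3>5; order=7,0,3,5
step 5: discover 8; path=7>0>3>8; order=7,0,3,5,8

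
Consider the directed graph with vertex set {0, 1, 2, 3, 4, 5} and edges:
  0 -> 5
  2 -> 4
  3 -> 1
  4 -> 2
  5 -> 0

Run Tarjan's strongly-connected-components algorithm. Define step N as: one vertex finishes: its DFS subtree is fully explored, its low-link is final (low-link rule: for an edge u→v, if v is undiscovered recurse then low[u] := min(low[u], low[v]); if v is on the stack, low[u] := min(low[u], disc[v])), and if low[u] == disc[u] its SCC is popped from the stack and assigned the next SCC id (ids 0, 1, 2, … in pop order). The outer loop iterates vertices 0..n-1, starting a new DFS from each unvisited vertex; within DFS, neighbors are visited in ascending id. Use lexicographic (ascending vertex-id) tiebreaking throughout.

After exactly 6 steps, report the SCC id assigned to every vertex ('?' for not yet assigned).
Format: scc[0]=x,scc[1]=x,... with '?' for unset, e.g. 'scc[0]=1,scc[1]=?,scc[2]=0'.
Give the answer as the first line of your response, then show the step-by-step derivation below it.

scc[0]=0,scc[1]=1,scc[2]=2,scc[3]=3,scc[4]=2,scc[5]=0

step 1: low=(low[0]=0,low[1]=?,low[2]=?,low[3]=?,low[4]=?,low[5]=0); scc=(scc[0]=?,scc[1]=?,scc[2]=?,scc[3]=?,scc[4]=?,scc[5]=?)
step 2: low=(low[0]=0,low[1]=?,low[2]=?,low[3]=?,low[4]=?,low[5]=0); scc=(scc[0]=0,scc[1]=?,scc[2]=?,scc[3]=?,scc[4]=?,scc[5]=0)
step 3: low=(low[0]=0,low[1]=2,low[2]=?,low[3]=?,low[4]=?,low[5]=0); scc=(scc[0]=0,scc[1]=1,scc[2]=?,scc[3]=?,scc[4]=?,scc[5]=0)
step 4: low=(low[0]=0,low[1]=2,low[2]=3,low[3]=?,low[4]=3,low[5]=0); scc=(scc[0]=0,scc[1]=1,scc[2]=?,scc[3]=?,scc[4]=?,scc[5]=0)
step 5: low=(low[0]=0,low[1]=2,low[2]=3,low[3]=?,low[4]=3,low[5]=0); scc=(scc[0]=0,scc[1]=1,scc[2]=2,scc[3]=?,scc[4]=2,scc[5]=0)
step 6: low=(low[0]=0,low[1]=2,low[2]=3,low[3]=5,low[4]=3,low[5]=0); scc=(scc[0]=0,scc[1]=1,scc[2]=2,scc[3]=3,scc[4]=2,scc[5]=0)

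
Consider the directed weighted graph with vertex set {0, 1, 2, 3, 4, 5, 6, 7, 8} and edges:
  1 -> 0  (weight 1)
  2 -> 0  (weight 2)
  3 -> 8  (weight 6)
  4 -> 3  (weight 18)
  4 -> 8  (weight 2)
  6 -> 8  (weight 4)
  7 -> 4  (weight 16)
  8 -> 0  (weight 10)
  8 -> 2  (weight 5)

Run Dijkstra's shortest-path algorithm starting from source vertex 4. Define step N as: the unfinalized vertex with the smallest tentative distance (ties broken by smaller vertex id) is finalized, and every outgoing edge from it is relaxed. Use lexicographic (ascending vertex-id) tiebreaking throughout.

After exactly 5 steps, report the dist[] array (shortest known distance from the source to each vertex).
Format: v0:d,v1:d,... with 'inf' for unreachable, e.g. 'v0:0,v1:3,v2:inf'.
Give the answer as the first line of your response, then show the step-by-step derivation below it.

v0:9,v1:inf,v2:7,v3:18,v4:0,v5:inf,v6:inf,v7:inf,v8:2

step 1: dist = v0:inf,v1:inf,v2:inf,v3:18,v4:0,v5:inf,v6:inf,v7:inf,v8:2
step 2: dist = v0:12,v1:inf,v2:7,v3:18,v4:0,v5:inf,v6:inf,v7:inf,v8:2
step 3: dist = v0:9,v1:inf,v2:7,v3:18,v4:0,v5:inf,v6:inf,v7:inf,v8:2
step 4: dist = v0:9,v1:inf,v2:7,v3:18,v4:0,v5:inf,v6:inf,v7:inf,v8:2
step 5: dist = v0:9,v1:inf,v2:7,v3:18,v4:0,v5:inf,v6:inf,v7:inf,v8:2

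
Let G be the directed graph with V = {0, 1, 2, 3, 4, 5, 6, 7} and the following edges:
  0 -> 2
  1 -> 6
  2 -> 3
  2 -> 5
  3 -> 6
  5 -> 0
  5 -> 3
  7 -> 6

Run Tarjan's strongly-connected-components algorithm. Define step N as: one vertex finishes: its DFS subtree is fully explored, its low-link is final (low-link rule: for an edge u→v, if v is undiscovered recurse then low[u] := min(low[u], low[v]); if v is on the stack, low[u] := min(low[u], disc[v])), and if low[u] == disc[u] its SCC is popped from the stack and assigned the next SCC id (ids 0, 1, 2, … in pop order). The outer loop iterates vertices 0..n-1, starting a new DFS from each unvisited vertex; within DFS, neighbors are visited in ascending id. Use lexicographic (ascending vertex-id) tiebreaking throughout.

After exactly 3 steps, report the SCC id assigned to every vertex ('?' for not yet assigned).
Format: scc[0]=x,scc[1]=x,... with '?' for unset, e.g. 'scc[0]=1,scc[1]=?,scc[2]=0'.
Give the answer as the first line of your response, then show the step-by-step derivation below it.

scc[0]=?,scc[1]=?,scc[2]=?,scc[3]=1,scc[4]=?,scc[5]=?,scc[6]=0,scc[7]=?

step 1: low=(low[0]=0,low[1]=?,low[2]=1,low[3]=2,low[4]=?,low[5]=?,low[6]=3,low[7]=?); scc=(scc[0]=?,scc[1]=?,scc[2]=?,scc[3]=?,scc[4]=?,scc[5]=?,scc[6]=0,scc[7]=?)
step 2: low=(low[0]=0,low[1]=?,low[2]=1,low[3]=2,low[4]=?,low[5]=?,low[6]=3,low[7]=?); scc=(scc[0]=?,scc[1]=?,scc[2]=?,scc[3]=1,scc[4]=?,scc[5]=?,scc[6]=0,scc[7]=?)
step 3: low=(low[0]=0,low[1]=?,low[2]=1,low[3]=2,low[4]=?,low[5]=0,low[6]=3,low[7]=?); scc=(scc[0]=?,scc[1]=?,scc[2]=?,scc[3]=1,scc[4]=?,scc[5]=?,scc[6]=0,scc[7]=?)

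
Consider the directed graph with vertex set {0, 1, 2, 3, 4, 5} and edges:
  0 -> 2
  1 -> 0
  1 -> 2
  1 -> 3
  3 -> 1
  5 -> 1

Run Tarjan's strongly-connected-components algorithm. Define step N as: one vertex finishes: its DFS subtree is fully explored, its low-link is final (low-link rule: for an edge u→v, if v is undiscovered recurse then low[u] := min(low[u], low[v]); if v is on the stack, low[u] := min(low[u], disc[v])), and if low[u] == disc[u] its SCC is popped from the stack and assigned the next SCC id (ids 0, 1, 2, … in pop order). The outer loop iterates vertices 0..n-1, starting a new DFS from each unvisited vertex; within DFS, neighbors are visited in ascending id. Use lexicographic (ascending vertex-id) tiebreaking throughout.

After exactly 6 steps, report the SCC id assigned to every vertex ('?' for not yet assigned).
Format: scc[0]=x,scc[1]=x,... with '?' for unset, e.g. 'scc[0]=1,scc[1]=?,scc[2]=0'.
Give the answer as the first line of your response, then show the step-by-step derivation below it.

scc[0]=1,scc[1]=2,scc[2]=0,scc[3]=2,scc[4]=3,scc[5]=4

step 1: low=(low[0]=0,low[1]=?,low[2]=1,low[3]=?,low[4]=?,low[5]=?); scc=(scc[0]=?,scc[1]=?,scc[2]=0,scc[3]=?,scc[4]=?,scc[5]=?)
step 2: low=(low[0]=0,low[1]=?,low[2]=1,low[3]=?,low[4]=?,low[5]=?); scc=(scc[0]=1,scc[1]=?,scc[2]=0,scc[3]=?,scc[4]=?,scc[5]=?)
step 3: low=(low[0]=0,low[1]=2,low[2]=1,low[3]=2,low[4]=?,low[5]=?); scc=(scc[0]=1,scc[1]=?,scc[2]=0,scc[3]=?,scc[4]=?,scc[5]=?)
step 4: low=(low[0]=0,low[1]=2,low[2]=1,low[3]=2,low[4]=?,low[5]=?); scc=(scc[0]=1,scc[1]=2,scc[2]=0,scc[3]=2,scc[4]=?,scc[5]=?)
step 5: low=(low[0]=0,low[1]=2,low[2]=1,low[3]=2,low[4]=4,low[5]=?); scc=(scc[0]=1,scc[1]=2,scc[2]=0,scc[3]=2,scc[4]=3,scc[5]=?)
step 6: low=(low[0]=0,low[1]=2,low[2]=1,low[3]=2,low[4]=4,low[5]=5); scc=(scc[0]=1,scc[1]=2,scc[2]=0,scc[3]=2,scc[4]=3,scc[5]=4)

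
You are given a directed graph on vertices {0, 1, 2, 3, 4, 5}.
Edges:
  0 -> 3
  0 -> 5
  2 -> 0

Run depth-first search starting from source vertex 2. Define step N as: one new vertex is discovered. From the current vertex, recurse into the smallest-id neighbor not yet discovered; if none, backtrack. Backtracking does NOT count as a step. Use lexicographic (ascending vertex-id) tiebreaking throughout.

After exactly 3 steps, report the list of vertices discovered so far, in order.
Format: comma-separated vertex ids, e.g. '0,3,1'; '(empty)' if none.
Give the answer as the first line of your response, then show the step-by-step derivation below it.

2,0,3

step 1: discover 2; path=2; order=2
step 2: discover 0; path=2>0; order=2,0
step 3: discover 3; path=2>0>3; order=2,0,3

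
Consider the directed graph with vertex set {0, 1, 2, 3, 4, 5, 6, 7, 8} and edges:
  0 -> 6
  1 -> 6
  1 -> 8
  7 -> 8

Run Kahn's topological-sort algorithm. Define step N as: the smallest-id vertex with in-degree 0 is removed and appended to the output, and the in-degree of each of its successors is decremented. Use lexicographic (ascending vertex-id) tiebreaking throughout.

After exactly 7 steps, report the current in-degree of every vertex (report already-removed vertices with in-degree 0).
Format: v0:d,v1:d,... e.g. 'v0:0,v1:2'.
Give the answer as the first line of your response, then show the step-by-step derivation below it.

v0:0,v1:0,v2:0,v3:0,v4:0,v5:0,v6:0,v7:0,v8:1

step 1: output 0; order=[0]; indeg=(0,0,0,0,0,0,1,0,2)
step 2: output 1; order=[0,1]; indeg=(0,0,0,0,0,0,0,0,1)
step 3: output 2; order=[0,1,2]; indeg=(0,0,0,0,0,0,0,0,1)
step 4: output 3; order=[0,1,2,3]; indeg=(0,0,0,0,0,0,0,0,1)
step 5: output 4; order=[0,1,2,3,4]; indeg=(0,0,0,0,0,0,0,0,1)
step 6: output 5; order=[0,1,2,3,4,5]; indeg=(0,0,0,0,0,0,0,0,1)
step 7: output 6; order=[0,1,2,3,4,5,6]; indeg=(0,0,0,0,0,0,0,0,1)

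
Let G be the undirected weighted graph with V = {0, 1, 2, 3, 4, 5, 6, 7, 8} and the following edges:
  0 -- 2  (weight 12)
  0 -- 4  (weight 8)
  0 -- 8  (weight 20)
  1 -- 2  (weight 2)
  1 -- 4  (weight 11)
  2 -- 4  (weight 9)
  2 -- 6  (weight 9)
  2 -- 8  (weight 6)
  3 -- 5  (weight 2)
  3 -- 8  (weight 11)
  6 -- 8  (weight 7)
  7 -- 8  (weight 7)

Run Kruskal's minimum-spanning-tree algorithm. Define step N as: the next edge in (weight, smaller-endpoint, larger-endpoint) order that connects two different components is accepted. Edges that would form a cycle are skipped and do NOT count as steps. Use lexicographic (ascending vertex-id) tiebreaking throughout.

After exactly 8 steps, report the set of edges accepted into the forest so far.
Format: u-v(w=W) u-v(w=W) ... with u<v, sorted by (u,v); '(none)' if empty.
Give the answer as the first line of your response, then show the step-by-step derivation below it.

0-4(w=8) 1-2(w=2) 2-4(w=9) 2-8(w=6) 3-5(w=2) 3-8(w=11) 6-8(w=7) 7-8(w=7)

step 1: add edge 1-2 (w=2); MST = {1-2(w=2)}
step 2: add edge 3-5 (w=2); MST = {1-2(w=2) 3-5(w=2)}
step 3: add edge 2-8 (w=6); MST = {1-2(w=2) 2-8(w=6) 3-5(w=2)}
step 4: add edge 6-8 (w=7); MST = {1-2(w=2) 2-8(w=6) 3-5(w=2) 6-8(w=7)}
step 5: add edge 7-8 (w=7); MST = {1-2(w=2) 2-8(w=6) 3-5(w=2) 6-8(w=7) 7-8(w=7)}
step 6: add edge 0-4 (w=8); MST = {0-4(w=8) 1-2(w=2) 2-8(w=6) 3-5(w=2) 6-8(w=7) 7-8(w=7)}
step 7: add edge 2-4 (w=9); MST = {0-4(w=8) 1-2(w=2) 2-4(w=9) 2-8(w=6) 3-5(w=2) 6-8(w=7) 7-8(w=7)}
step 8: add edge 3-8 (w=11); MST = {0-4(w=8) 1-2(w=2) 2-4(w=9) 2-8(w=6) 3-5(w=2) 3-8(w=11) 6-8(w=7) 7-8(w=7)}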